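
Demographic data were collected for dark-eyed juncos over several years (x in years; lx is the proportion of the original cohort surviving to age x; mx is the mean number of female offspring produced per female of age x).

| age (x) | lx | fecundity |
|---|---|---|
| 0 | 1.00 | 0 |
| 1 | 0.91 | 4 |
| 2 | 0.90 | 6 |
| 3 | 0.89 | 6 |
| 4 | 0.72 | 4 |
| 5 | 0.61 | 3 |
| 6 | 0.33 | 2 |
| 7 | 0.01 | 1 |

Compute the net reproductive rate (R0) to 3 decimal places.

19.760

lx·mx by age: 0, 3.64, 5.4, 5.34, 2.88, 1.83, 0.66, 0.01
R0 = Σ lx·mx = 19.76 → 19.760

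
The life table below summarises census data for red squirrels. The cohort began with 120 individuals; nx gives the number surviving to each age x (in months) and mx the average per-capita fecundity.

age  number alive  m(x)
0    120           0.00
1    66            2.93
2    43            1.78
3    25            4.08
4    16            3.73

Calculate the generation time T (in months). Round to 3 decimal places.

lx = nx/n0 = nx/120: 1, 0.55, 0.35833…, 0.20833…, 0.13333…
lx·mx: 0, 1.6115, 0.637833…, 0.85…, 0.497333… → R0 = 3.596667…
x·lx·mx: 0, 1.6115, 1.275667…, 2.55…, 1.989333… → Σ = 7.4265…
T = 7.4265… / 3.596667… = 2.064829… → 2.065

2.065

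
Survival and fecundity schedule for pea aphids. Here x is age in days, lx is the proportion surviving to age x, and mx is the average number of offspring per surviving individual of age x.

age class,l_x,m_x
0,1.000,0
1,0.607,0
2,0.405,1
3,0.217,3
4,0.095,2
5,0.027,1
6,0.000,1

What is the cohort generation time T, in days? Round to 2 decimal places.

lx·mx: 0, 0, 0.405, 0.651, 0.19, 0.027, 0 → R0 = 1.273
x·lx·mx: 0, 0, 0.81, 1.953, 0.76, 0.135, 0 → Σ = 3.658
T = 3.658 / 1.273 = 2.873527… → 2.87

2.87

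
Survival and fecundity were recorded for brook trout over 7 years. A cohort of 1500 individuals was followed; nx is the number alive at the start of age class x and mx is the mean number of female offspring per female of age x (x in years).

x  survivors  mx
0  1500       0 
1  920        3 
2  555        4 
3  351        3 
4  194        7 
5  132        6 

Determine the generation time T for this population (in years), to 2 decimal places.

2.41

lx = nx/n0 = nx/1500: 1, 0.61333…, 0.37, 0.234, 0.12933…, 0.088
lx·mx: 0, 1.84…, 1.48, 0.702, 0.905333…, 0.528 → R0 = 5.455333…
x·lx·mx: 0, 1.84…, 2.96, 2.106, 3.621333…, 2.64 → Σ = 13.167333…
T = 13.167333… / 5.455333… = 2.413662… → 2.41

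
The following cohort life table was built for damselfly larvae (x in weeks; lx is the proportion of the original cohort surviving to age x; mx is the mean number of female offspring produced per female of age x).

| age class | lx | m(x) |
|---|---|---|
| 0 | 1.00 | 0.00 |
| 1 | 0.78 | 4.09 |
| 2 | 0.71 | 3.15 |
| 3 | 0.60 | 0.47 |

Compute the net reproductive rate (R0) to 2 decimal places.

lx·mx by age: 0, 3.1902, 2.2365, 0.282
R0 = Σ lx·mx = 5.7087 → 5.71

5.71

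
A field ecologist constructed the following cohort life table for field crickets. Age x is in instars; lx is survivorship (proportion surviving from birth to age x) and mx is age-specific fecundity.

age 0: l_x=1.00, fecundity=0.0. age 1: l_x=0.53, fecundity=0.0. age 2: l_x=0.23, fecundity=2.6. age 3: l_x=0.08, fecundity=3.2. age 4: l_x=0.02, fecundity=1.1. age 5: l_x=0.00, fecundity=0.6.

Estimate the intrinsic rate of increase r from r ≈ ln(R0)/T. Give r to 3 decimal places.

R0 = Σ lx·mx = 0 + 0 + 0.598 + 0.256 + 0.022 + 0 = 0.876
Σ x·lx·mx = 2.052; T = 2.052/0.876 = 2.34247…
r ≈ ln(R0)/T = ln(0.876)/2.34247… = -0.05652… → -0.057

-0.057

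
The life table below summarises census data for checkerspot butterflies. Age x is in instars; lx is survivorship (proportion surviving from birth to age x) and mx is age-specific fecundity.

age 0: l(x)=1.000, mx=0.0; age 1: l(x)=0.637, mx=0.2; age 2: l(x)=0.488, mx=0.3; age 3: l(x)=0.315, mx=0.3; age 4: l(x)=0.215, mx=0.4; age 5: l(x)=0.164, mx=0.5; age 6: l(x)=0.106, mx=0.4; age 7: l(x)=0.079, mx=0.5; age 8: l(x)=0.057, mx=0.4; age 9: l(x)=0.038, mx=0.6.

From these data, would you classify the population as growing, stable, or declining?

declining

R0 = Σ lx·mx = 0 + 0.1274 + 0.1464 + 0.0945 + 0.086 + 0.082 + 0.0424 + 0.0395 + 0.0228 + 0.0228 = 0.6638
R0 < 1, so the population is declining.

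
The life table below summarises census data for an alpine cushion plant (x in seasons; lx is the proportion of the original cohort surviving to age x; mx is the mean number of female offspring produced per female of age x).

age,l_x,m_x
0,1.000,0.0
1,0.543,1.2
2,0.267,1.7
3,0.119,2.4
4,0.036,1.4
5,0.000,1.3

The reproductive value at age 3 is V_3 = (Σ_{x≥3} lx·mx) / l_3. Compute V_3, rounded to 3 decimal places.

lx·mx for x ≥ 3: 0.2856, 0.0504, 0 → sum = 0.336
V_3 = 0.336 / l_3 = 0.336 / 0.119 = 2.823529… → 2.824

2.824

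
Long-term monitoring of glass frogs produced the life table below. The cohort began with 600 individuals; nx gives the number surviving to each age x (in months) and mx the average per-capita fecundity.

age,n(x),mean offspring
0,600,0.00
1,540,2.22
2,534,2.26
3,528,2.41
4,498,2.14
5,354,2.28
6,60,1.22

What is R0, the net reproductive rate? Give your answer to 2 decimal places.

lx = nx/n0 = nx/600: 1, 0.9, 0.89, 0.88, 0.83, 0.59, 0.1
lx·mx by age: 0, 1.998, 2.0114, 2.1208, 1.7762, 1.3452, 0.122
R0 = Σ lx·mx = 9.3736 → 9.37

9.37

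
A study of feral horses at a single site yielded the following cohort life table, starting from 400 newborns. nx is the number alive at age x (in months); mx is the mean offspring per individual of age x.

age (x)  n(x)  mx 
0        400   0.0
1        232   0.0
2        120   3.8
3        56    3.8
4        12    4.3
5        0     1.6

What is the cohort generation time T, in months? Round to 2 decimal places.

lx = nx/n0 = nx/400: 1, 0.58, 0.3, 0.14, 0.03, 0
lx·mx: 0, 0, 1.14, 0.532, 0.129, 0 → R0 = 1.801
x·lx·mx: 0, 0, 2.28, 1.596, 0.516, 0 → Σ = 4.392
T = 4.392 / 1.801 = 2.438645… → 2.44

2.44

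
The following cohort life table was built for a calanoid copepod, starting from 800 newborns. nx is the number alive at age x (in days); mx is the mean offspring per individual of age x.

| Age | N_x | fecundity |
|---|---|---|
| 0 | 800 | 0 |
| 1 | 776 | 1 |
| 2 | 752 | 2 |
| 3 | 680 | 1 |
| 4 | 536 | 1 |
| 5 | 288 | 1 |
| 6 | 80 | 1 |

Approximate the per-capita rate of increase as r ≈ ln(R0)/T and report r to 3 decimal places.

lx = nx/n0 = nx/800: 1, 0.97, 0.94, 0.85, 0.67, 0.36, 0.1
R0 = Σ lx·mx = 0 + 0.97 + 1.88 + 0.85 + 0.67 + 0.36 + 0.1 = 4.83
Σ x·lx·mx = 12.36; T = 12.36/4.83 = 2.55901…
r ≈ ln(R0)/T = ln(4.83)/2.55901… = 0.61541… → 0.615

0.615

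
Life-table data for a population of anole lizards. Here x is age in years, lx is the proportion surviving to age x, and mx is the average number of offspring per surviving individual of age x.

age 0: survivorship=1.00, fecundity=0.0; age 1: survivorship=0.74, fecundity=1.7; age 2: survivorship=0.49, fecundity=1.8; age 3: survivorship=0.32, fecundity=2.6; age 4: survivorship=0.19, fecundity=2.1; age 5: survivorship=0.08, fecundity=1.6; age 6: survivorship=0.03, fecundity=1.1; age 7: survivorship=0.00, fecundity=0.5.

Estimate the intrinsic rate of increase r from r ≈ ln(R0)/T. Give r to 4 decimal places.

0.5605

R0 = Σ lx·mx = 0 + 1.258 + 0.882 + 0.832 + 0.399 + 0.128 + 0.033 + 0 = 3.532
Σ x·lx·mx = 7.952; T = 7.952/3.532 = 2.25142…
r ≈ ln(R0)/T = ln(3.532)/2.25142… = 0.560476… → 0.5605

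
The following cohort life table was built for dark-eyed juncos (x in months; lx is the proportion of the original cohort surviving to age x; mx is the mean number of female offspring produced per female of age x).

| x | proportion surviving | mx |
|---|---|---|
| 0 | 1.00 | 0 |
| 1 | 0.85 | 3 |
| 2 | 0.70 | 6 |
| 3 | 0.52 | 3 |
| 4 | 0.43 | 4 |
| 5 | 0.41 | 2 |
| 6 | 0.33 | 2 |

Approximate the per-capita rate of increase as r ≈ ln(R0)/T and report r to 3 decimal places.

R0 = Σ lx·mx = 0 + 2.55 + 4.2 + 1.56 + 1.72 + 0.82 + 0.66 = 11.51
Σ x·lx·mx = 30.57; T = 30.57/11.51 = 2.65595…
r ≈ ln(R0)/T = ln(11.51)/2.65595… = 0.9199… → 0.920

0.920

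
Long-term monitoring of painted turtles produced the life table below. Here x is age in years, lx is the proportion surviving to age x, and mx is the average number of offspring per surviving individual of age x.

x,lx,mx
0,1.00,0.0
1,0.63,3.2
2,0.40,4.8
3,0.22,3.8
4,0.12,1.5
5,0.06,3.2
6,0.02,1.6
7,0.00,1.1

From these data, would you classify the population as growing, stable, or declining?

growing

R0 = Σ lx·mx = 0 + 2.016 + 1.92 + 0.836 + 0.18 + 0.192 + 0.032 + 0 = 5.176
R0 > 1, so the population is growing.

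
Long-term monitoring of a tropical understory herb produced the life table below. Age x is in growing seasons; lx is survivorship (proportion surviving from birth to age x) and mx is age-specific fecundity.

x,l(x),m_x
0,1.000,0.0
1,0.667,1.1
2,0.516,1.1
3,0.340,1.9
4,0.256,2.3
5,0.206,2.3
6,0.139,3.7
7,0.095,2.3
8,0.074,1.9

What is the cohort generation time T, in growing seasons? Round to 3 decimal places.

3.675

lx·mx: 0, 0.7337, 0.5676, 0.646, 0.5888, 0.4738, 0.5143, 0.2185, 0.1406 → R0 = 3.8833
x·lx·mx: 0, 0.7337, 1.1352, 1.938, 2.3552, 2.369, 3.0858, 1.5295, 1.1248 → Σ = 14.2712
T = 14.2712 / 3.8833 = 3.675019… → 3.675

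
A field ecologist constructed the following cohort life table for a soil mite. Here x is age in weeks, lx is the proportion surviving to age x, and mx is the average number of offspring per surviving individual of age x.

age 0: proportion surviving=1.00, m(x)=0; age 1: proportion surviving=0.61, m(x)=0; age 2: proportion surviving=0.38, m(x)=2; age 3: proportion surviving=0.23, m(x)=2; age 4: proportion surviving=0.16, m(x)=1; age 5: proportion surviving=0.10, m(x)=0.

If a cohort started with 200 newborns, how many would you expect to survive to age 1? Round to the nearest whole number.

122

Expected survivors = N0 · l_1 = 200 × 0.61 = 122 → 122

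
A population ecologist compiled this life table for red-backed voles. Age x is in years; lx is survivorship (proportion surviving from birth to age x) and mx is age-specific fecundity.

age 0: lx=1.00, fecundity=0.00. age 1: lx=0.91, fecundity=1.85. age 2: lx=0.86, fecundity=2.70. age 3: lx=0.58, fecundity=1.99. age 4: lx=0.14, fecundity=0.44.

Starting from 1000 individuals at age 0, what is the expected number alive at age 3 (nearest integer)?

580

Expected survivors = N0 · l_3 = 1000 × 0.58 = 580 → 580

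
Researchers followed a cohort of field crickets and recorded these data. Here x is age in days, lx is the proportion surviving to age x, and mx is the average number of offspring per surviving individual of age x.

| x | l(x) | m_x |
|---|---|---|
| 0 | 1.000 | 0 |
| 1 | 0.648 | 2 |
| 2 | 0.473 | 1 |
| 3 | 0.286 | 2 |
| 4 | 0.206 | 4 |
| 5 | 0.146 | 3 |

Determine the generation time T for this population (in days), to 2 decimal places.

2.62

lx·mx: 0, 1.296, 0.473, 0.572, 0.824, 0.438 → R0 = 3.603
x·lx·mx: 0, 1.296, 0.946, 1.716, 3.296, 2.19 → Σ = 9.444
T = 9.444 / 3.603 = 2.621149… → 2.62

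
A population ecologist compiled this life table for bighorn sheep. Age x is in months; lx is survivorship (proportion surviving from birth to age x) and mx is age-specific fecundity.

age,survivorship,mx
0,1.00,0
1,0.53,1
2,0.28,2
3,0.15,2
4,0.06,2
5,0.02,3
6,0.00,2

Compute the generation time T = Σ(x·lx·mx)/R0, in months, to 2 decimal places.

lx·mx: 0, 0.53, 0.56, 0.3, 0.12, 0.06, 0 → R0 = 1.57
x·lx·mx: 0, 0.53, 1.12, 0.9, 0.48, 0.3, 0 → Σ = 3.33
T = 3.33 / 1.57 = 2.121019… → 2.12

2.12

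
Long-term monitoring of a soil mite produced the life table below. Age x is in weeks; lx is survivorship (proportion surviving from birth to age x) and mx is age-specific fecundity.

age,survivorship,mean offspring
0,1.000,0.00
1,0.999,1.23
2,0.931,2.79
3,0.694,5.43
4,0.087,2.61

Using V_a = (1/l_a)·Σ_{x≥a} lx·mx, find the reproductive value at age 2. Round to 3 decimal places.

7.082

lx·mx for x ≥ 2: 2.59749, 3.76842, 0.22707 → sum = 6.59298
V_2 = 6.59298 / l_2 = 6.59298 / 0.931 = 7.081611… → 7.082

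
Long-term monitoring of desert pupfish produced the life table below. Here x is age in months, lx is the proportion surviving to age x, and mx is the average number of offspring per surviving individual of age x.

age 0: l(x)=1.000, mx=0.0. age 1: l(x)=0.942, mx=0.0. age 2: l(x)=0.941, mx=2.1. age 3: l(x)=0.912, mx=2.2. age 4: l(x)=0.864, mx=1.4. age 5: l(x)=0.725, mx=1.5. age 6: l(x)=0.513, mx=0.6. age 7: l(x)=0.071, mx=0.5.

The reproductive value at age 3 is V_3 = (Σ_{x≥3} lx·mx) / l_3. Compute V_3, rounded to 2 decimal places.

lx·mx for x ≥ 3: 2.0064, 1.2096, 1.0875, 0.3078, 0.0355 → sum = 4.6468
V_3 = 4.6468 / l_3 = 4.6468 / 0.912 = 5.095175… → 5.10

5.10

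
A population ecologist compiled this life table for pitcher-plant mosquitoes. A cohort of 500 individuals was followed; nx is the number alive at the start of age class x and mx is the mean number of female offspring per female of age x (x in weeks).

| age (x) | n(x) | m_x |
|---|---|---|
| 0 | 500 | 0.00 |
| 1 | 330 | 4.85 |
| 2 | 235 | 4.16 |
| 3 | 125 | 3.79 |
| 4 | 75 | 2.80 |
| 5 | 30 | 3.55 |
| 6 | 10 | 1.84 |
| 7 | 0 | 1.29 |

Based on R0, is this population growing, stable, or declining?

lx = nx/n0 = nx/500: 1, 0.66, 0.47, 0.25, 0.15, 0.06, 0.02, 0
R0 = Σ lx·mx = 0 + 3.201 + 1.9552 + 0.9475 + 0.42 + 0.213 + 0.0368 + 0 = 6.7735
R0 > 1, so the population is growing.

growing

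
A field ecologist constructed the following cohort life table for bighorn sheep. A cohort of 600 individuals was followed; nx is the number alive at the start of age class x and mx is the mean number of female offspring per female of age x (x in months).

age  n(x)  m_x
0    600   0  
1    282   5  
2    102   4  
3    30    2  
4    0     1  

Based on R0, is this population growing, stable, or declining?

growing

lx = nx/n0 = nx/600: 1, 0.47, 0.17, 0.05, 0
R0 = Σ lx·mx = 0 + 2.35 + 0.68 + 0.1 + 0 = 3.13
R0 > 1, so the population is growing.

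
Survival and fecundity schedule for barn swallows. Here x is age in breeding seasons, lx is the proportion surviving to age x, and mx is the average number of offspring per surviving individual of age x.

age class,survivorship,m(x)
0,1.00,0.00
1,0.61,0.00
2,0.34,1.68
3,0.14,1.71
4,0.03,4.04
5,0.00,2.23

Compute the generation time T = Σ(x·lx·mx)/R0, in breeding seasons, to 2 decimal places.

2.52

lx·mx: 0, 0, 0.5712, 0.2394, 0.1212, 0 → R0 = 0.9318
x·lx·mx: 0, 0, 1.1424, 0.7182, 0.4848, 0 → Σ = 2.3454
T = 2.3454 / 0.9318 = 2.517064… → 2.52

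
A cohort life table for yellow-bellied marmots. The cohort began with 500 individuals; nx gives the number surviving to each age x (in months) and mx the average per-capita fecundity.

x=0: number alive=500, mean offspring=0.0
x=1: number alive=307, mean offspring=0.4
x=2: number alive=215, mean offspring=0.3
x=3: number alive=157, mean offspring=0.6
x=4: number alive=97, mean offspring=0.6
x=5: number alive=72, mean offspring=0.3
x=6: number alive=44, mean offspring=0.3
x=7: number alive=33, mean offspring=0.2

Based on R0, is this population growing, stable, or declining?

declining

lx = nx/n0 = nx/500: 1, 0.614, 0.43, 0.314, 0.194, 0.144, 0.088, 0.066
R0 = Σ lx·mx = 0 + 0.2456 + 0.129 + 0.1884 + 0.1164 + 0.0432 + 0.0264 + 0.0132 = 0.7622
R0 < 1, so the population is declining.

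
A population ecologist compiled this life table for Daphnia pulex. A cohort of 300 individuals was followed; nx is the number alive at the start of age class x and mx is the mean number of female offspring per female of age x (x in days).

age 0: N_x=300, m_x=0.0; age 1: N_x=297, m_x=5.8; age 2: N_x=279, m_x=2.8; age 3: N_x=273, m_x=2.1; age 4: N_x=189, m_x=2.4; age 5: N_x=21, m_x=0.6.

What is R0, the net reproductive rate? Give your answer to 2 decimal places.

11.81

lx = nx/n0 = nx/300: 1, 0.99, 0.93, 0.91, 0.63, 0.07
lx·mx by age: 0, 5.742, 2.604, 1.911, 1.512, 0.042
R0 = Σ lx·mx = 11.811 → 11.81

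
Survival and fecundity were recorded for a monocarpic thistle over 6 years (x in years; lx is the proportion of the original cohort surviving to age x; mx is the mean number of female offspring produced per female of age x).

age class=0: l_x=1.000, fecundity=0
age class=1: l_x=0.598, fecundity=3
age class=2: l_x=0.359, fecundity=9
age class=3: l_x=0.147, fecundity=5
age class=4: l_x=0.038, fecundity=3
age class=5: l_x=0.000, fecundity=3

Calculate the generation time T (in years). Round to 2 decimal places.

1.86

lx·mx: 0, 1.794, 3.231, 0.735, 0.114, 0 → R0 = 5.874
x·lx·mx: 0, 1.794, 6.462, 2.205, 0.456, 0 → Σ = 10.917
T = 10.917 / 5.874 = 1.858529… → 1.86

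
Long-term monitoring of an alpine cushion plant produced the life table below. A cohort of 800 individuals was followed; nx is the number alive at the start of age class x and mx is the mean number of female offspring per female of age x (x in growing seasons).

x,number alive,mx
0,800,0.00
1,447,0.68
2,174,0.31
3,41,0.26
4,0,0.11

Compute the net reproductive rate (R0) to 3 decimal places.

lx = nx/n0 = nx/800: 1, 0.55875, 0.2175, 0.05125, 0
lx·mx by age: 0, 0.37995…, 0.067425, 0.013325…, 0
R0 = Σ lx·mx = 0.4607… → 0.461

0.461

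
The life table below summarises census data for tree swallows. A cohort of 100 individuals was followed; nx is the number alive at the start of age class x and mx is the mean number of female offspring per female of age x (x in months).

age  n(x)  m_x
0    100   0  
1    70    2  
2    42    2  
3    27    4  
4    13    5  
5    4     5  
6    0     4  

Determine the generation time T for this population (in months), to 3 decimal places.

lx = nx/n0 = nx/100: 1, 0.7, 0.42, 0.27, 0.13, 0.04, 0
lx·mx: 0, 1.4, 0.84, 1.08, 0.65, 0.2, 0 → R0 = 4.17
x·lx·mx: 0, 1.4, 1.68, 3.24, 2.6, 1, 0 → Σ = 9.92
T = 9.92 / 4.17 = 2.378897… → 2.379

2.379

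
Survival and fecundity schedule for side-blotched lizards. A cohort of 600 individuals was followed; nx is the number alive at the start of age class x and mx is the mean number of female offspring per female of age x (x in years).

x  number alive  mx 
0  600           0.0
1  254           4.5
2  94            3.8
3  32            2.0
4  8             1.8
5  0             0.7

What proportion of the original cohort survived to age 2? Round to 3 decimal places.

l_2 = n_2/n_0 = 94/600 = 0.156667… → 0.157

0.157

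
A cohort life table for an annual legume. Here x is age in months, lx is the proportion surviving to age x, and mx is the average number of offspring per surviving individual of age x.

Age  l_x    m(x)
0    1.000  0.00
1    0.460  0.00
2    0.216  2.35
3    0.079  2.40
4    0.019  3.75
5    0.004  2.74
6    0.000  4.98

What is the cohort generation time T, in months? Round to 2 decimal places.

2.47

lx·mx: 0, 0, 0.5076, 0.1896, 0.07125, 0.01096, 0 → R0 = 0.77941
x·lx·mx: 0, 0, 1.0152, 0.5688, 0.285, 0.0548, 0 → Σ = 1.9238
T = 1.9238 / 0.77941 = 2.468277… → 2.47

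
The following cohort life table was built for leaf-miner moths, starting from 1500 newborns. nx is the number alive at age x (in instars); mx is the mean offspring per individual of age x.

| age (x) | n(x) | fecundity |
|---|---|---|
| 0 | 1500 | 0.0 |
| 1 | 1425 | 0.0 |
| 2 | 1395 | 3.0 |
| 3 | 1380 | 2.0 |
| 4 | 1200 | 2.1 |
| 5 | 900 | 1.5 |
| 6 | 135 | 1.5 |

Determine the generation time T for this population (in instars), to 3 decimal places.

lx = nx/n0 = nx/1500: 1, 0.95, 0.93, 0.92, 0.8, 0.6, 0.09
lx·mx: 0, 0, 2.79, 1.84, 1.68, 0.9, 0.135 → R0 = 7.345
x·lx·mx: 0, 0, 5.58, 5.52, 6.72, 4.5, 0.81 → Σ = 23.13
T = 23.13 / 7.345 = 3.149081… → 3.149

3.149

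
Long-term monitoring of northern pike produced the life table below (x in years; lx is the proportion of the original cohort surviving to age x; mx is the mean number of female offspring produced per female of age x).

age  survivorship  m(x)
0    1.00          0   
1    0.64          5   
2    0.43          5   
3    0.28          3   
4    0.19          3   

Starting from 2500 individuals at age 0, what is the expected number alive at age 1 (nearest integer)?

Expected survivors = N0 · l_1 = 2500 × 0.64 = 1600 → 1600

1600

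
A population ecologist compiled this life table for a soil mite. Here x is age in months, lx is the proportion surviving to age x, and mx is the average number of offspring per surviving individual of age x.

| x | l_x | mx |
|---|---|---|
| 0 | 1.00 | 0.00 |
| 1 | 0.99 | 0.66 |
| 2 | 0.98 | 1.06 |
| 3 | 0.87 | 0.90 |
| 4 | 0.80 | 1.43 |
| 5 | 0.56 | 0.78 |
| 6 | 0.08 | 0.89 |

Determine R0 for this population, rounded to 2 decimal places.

4.13

lx·mx by age: 0, 0.6534, 1.0388, 0.783, 1.144, 0.4368, 0.0712
R0 = Σ lx·mx = 4.1272 → 4.13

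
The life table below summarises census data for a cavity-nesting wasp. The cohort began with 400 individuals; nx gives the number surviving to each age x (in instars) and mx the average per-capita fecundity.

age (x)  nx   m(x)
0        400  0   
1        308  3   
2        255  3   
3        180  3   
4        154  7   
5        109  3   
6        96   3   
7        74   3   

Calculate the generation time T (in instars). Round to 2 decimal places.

3.21

lx = nx/n0 = nx/400: 1, 0.77, 0.6375, 0.45, 0.385, 0.2725, 0.24, 0.185
lx·mx: 0, 2.31, 1.9125, 1.35, 2.695, 0.8175, 0.72, 0.555 → R0 = 10.36
x·lx·mx: 0, 2.31, 3.825, 4.05, 10.78, 4.0875, 4.32, 3.885 → Σ = 33.2575
T = 33.2575 / 10.36 = 3.210183… → 3.21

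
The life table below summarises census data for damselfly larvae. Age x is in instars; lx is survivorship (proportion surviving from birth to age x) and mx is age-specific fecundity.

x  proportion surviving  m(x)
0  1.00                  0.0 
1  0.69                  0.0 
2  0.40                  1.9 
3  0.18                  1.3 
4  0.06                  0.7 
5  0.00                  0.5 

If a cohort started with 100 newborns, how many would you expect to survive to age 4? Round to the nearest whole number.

6

Expected survivors = N0 · l_4 = 100 × 0.06 = 6 → 6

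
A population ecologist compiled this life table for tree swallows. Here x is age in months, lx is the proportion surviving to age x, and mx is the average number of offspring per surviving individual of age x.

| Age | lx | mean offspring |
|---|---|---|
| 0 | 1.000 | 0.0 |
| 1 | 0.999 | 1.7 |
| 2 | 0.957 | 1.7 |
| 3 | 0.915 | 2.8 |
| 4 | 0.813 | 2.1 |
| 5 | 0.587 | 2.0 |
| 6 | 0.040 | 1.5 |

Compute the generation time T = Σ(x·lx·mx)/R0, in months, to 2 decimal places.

2.91

lx·mx: 0, 1.6983, 1.6269, 2.562, 1.7073, 1.174, 0.06 → R0 = 8.8285
x·lx·mx: 0, 1.6983, 3.2538, 7.686, 6.8292, 5.87, 0.36 → Σ = 25.6973
T = 25.6973 / 8.8285 = 2.910721… → 2.91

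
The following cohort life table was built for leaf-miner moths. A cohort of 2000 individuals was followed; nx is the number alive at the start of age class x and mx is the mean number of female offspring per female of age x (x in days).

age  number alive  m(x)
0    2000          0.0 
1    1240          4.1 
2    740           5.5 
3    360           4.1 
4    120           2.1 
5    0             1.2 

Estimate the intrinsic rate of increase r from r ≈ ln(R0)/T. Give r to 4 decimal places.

lx = nx/n0 = nx/2000: 1, 0.62, 0.37, 0.18, 0.06, 0
R0 = Σ lx·mx = 0 + 2.542 + 2.035 + 0.738 + 0.126 + 0 = 5.441
Σ x·lx·mx = 9.33; T = 9.33/5.441 = 1.71476…
r ≈ ln(R0)/T = ln(5.441)/1.71476… = 0.987873… → 0.9879

0.9879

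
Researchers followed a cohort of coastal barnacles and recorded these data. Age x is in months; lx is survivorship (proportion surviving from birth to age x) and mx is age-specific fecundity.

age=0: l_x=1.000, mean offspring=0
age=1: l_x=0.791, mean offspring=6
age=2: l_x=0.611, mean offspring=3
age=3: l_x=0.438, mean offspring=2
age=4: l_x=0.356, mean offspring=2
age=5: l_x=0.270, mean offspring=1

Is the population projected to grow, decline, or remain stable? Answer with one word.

R0 = Σ lx·mx = 0 + 4.746 + 1.833 + 0.876 + 0.712 + 0.27 = 8.437
R0 > 1, so the population is growing.

growing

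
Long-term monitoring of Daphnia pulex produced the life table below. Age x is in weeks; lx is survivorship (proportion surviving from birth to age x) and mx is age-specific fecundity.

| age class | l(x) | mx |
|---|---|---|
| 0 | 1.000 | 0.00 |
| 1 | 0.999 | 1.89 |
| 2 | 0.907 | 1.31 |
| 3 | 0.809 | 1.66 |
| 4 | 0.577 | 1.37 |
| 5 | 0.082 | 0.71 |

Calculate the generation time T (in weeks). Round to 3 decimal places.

lx·mx: 0, 1.88811, 1.18817, 1.34294, 0.79049, 0.05822 → R0 = 5.26793
x·lx·mx: 0, 1.88811, 2.37634, 4.02882, 3.16196, 0.2911 → Σ = 11.74633
T = 11.74633 / 5.26793 = 2.229781… → 2.230

2.230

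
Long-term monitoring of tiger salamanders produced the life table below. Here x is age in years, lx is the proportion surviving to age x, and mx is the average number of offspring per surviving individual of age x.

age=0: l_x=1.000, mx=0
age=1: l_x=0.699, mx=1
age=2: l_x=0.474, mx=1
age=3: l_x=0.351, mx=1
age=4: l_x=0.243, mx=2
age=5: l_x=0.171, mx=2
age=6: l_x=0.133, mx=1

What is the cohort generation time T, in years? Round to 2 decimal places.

lx·mx: 0, 0.699, 0.474, 0.351, 0.486, 0.342, 0.133 → R0 = 2.485
x·lx·mx: 0, 0.699, 0.948, 1.053, 1.944, 1.71, 0.798 → Σ = 7.152
T = 7.152 / 2.485 = 2.878068… → 2.88

2.88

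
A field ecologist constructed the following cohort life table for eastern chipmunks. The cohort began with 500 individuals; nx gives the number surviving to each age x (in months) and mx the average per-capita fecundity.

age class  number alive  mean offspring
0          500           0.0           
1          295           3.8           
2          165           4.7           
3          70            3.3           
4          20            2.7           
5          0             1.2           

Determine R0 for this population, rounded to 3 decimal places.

4.363

lx = nx/n0 = nx/500: 1, 0.59, 0.33, 0.14, 0.04, 0
lx·mx by age: 0, 2.242, 1.551, 0.462, 0.108, 0
R0 = Σ lx·mx = 4.363 → 4.363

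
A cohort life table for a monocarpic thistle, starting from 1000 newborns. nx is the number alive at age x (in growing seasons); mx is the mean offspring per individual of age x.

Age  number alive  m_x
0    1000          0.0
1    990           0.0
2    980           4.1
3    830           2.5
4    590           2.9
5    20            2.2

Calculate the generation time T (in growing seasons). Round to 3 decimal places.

lx = nx/n0 = nx/1000: 1, 0.99, 0.98, 0.83, 0.59, 0.02
lx·mx: 0, 0, 4.018, 2.075, 1.711, 0.044 → R0 = 7.848
x·lx·mx: 0, 0, 8.036, 6.225, 6.844, 0.22 → Σ = 21.325
T = 21.325 / 7.848 = 2.717253… → 2.717

2.717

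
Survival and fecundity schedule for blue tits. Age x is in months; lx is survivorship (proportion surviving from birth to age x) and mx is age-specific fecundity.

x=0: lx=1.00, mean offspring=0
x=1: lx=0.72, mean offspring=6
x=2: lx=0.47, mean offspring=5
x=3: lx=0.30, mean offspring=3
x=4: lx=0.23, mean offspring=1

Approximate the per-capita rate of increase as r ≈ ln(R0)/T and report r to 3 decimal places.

R0 = Σ lx·mx = 0 + 4.32 + 2.35 + 0.9 + 0.23 = 7.8
Σ x·lx·mx = 12.64; T = 12.64/7.8 = 1.62051…
r ≈ ln(R0)/T = ln(7.8)/1.62051… = 1.26758… → 1.268

1.268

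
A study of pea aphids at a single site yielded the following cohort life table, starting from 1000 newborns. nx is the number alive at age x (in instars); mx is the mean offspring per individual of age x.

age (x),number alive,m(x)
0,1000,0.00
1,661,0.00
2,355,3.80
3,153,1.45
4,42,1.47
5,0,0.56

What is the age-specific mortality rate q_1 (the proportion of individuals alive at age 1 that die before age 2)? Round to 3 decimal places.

lx = nx/n0 = nx/1000: 1, 0.661, 0.355, 0.153, 0.042, 0
q_1 = (l_1 − l_2) / l_1 = (0.661 − 0.355) / 0.661
     = 0.306 / 0.661 = 0.462935… → 0.463

0.463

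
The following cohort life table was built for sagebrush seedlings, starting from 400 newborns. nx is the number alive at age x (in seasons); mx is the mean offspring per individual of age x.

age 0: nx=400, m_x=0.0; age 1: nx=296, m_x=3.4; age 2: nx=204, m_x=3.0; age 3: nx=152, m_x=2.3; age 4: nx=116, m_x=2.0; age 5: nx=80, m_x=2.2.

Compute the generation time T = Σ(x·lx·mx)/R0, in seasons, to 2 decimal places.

lx = nx/n0 = nx/400: 1, 0.74, 0.51, 0.38, 0.29, 0.2
lx·mx: 0, 2.516, 1.53, 0.874, 0.58, 0.44 → R0 = 5.94
x·lx·mx: 0, 2.516, 3.06, 2.622, 2.32, 2.2 → Σ = 12.718
T = 12.718 / 5.94 = 2.141077… → 2.14

2.14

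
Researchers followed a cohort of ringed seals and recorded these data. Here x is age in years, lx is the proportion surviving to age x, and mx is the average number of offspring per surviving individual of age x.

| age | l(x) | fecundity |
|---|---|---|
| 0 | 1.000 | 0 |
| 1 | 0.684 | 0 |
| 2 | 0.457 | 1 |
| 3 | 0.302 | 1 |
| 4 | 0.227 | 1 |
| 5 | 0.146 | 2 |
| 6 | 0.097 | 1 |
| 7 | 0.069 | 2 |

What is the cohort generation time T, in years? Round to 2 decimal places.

lx·mx: 0, 0, 0.457, 0.302, 0.227, 0.292, 0.097, 0.138 → R0 = 1.513
x·lx·mx: 0, 0, 0.914, 0.906, 0.908, 1.46, 0.582, 0.966 → Σ = 5.736
T = 5.736 / 1.513 = 3.791143… → 3.79

3.79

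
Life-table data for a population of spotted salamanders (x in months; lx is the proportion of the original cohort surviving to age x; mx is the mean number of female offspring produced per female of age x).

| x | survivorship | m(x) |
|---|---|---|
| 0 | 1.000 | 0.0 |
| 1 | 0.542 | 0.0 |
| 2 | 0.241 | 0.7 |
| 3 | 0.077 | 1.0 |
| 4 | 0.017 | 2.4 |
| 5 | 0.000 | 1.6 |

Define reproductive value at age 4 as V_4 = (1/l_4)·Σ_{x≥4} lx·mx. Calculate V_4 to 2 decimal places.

lx·mx for x ≥ 4: 0.0408, 0 → sum = 0.0408
V_4 = 0.0408 / l_4 = 0.0408 / 0.017 = 2.4 → 2.40

2.40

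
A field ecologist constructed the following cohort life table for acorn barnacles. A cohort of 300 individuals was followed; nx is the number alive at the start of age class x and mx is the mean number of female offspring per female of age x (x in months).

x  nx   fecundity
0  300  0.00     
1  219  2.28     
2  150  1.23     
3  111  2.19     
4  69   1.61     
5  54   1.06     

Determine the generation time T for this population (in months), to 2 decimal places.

2.13

lx = nx/n0 = nx/300: 1, 0.73, 0.5, 0.37, 0.23, 0.18
lx·mx: 0, 1.6644, 0.615, 0.8103, 0.3703, 0.1908 → R0 = 3.6508
x·lx·mx: 0, 1.6644, 1.23, 2.4309, 1.4812, 0.954 → Σ = 7.7605
T = 7.7605 / 3.6508 = 2.125698… → 2.13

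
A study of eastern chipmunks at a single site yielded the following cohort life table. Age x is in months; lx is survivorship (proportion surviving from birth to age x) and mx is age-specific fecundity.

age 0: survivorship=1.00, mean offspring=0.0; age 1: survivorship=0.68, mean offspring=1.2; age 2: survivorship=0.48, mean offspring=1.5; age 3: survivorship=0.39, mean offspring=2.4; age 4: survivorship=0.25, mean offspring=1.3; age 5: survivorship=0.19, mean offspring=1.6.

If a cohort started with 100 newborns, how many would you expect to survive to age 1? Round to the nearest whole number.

68

Expected survivors = N0 · l_1 = 100 × 0.68 = 68 → 68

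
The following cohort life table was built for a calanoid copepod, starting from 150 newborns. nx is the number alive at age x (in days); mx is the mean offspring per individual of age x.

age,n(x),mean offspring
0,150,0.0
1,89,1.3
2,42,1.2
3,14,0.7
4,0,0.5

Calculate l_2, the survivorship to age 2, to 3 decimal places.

l_2 = n_2/n_0 = 42/150 = 0.28 → 0.280

0.280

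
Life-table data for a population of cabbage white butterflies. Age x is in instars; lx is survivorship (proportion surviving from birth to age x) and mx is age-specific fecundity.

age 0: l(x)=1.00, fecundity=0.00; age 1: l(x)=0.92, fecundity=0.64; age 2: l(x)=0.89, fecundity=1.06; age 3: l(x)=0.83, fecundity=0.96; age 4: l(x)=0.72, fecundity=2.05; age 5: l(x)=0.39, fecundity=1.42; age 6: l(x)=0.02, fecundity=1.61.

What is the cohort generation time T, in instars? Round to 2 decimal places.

lx·mx: 0, 0.5888, 0.9434, 0.7968, 1.476, 0.5538, 0.0322 → R0 = 4.391
x·lx·mx: 0, 0.5888, 1.8868, 2.3904, 5.904, 2.769, 0.1932 → Σ = 13.7322
T = 13.7322 / 4.391 = 3.127351… → 3.13

3.13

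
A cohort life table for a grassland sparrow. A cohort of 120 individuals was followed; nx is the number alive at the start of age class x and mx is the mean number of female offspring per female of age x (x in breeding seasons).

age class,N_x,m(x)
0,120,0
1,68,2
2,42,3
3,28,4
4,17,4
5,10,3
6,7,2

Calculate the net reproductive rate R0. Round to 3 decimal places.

lx = nx/n0 = nx/120: 1, 0.56667…, 0.35, 0.23333…, 0.14167…, 0.08333…, 0.05833…
lx·mx by age: 0, 1.133333…, 1.05, 0.933333…, 0.566667…, 0.25…, 0.116667…
R0 = Σ lx·mx = 4.05… → 4.050

4.050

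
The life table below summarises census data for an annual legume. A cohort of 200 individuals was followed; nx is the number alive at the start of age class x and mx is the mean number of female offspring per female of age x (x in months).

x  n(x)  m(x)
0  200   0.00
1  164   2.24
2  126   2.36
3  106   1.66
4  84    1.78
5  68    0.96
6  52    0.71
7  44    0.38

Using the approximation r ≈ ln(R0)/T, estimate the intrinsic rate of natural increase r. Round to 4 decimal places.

0.6901

lx = nx/n0 = nx/200: 1, 0.82, 0.63, 0.53, 0.42, 0.34, 0.26, 0.22
R0 = Σ lx·mx = 0 + 1.8368 + 1.4868 + 0.8798 + 0.7476 + 0.3264 + 0.1846 + 0.0836 = 5.5456
Σ x·lx·mx = 13.765; T = 13.765/5.5456 = 2.48215…
r ≈ ln(R0)/T = ln(5.5456)/2.48215… = 0.69013… → 0.6901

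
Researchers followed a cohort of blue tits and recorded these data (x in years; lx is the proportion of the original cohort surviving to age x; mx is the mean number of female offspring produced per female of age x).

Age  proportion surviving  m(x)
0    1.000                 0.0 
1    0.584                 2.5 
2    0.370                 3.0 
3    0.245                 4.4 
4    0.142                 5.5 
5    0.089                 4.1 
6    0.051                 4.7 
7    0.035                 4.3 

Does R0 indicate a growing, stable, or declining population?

growing

R0 = Σ lx·mx = 0 + 1.46 + 1.11 + 1.078 + 0.781 + 0.3649 + 0.2397 + 0.1505 = 5.1841
R0 > 1, so the population is growing.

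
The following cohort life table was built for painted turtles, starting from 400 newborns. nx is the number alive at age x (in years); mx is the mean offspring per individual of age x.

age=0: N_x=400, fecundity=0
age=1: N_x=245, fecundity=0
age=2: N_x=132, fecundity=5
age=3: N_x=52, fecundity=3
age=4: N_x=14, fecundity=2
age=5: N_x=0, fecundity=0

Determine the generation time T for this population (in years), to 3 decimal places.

lx = nx/n0 = nx/400: 1, 0.6125, 0.33, 0.13, 0.035, 0
lx·mx: 0, 0, 1.65, 0.39, 0.07, 0 → R0 = 2.11
x·lx·mx: 0, 0, 3.3, 1.17, 0.28, 0 → Σ = 4.75
T = 4.75 / 2.11 = 2.251185… → 2.251

2.251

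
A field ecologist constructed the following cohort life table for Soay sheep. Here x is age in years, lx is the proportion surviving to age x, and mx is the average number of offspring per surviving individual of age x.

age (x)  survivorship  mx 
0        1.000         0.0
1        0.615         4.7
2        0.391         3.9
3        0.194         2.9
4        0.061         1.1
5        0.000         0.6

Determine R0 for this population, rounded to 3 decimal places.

lx·mx by age: 0, 2.8905, 1.5249, 0.5626, 0.0671, 0
R0 = Σ lx·mx = 5.0451 → 5.045

5.045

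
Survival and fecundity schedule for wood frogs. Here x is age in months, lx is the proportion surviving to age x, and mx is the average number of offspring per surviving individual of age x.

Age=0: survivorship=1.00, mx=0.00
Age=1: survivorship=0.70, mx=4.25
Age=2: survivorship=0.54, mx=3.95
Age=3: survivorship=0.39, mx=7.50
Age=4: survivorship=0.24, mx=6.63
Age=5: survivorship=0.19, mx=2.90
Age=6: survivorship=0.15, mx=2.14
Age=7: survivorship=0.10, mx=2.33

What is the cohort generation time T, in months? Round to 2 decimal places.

lx·mx: 0, 2.975, 2.133, 2.925, 1.5912, 0.551, 0.321, 0.233 → R0 = 10.7292
x·lx·mx: 0, 2.975, 4.266, 8.775, 6.3648, 2.755, 1.926, 1.631 → Σ = 28.6928
T = 28.6928 / 10.7292 = 2.674272… → 2.67

2.67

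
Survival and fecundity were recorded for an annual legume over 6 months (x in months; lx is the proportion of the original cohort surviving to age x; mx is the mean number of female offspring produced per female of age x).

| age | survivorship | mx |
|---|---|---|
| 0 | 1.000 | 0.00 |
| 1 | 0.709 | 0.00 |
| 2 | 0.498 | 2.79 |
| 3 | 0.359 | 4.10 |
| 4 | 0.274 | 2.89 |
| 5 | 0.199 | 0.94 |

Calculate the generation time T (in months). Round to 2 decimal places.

2.94

lx·mx: 0, 0, 1.38942, 1.4719, 0.79186, 0.18706 → R0 = 3.84024
x·lx·mx: 0, 0, 2.77884, 4.4157, 3.16744, 0.9353 → Σ = 11.29728
T = 11.29728 / 3.84024 = 2.941816… → 2.94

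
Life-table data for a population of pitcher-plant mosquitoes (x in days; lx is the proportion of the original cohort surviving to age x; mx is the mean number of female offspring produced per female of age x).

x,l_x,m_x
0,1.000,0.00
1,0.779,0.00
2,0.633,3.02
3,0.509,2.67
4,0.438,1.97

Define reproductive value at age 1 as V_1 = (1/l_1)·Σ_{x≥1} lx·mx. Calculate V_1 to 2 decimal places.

lx·mx for x ≥ 1: 0, 1.91166, 1.35903, 0.86286 → sum = 4.13355
V_1 = 4.13355 / l_1 = 4.13355 / 0.779 = 5.306226… → 5.31

5.31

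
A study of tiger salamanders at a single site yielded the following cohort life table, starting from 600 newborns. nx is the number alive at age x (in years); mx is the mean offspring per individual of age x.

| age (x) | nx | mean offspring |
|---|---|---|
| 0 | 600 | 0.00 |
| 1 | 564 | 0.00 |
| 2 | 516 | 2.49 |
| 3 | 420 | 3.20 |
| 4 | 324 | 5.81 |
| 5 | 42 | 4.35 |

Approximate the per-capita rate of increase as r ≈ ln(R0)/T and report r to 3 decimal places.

lx = nx/n0 = nx/600: 1, 0.94, 0.86, 0.7, 0.54, 0.07
R0 = Σ lx·mx = 0 + 0 + 2.1414 + 2.24 + 3.1374 + 0.3045 = 7.8233
Σ x·lx·mx = 25.0749; T = 25.0749/7.8233 = 3.20516…
r ≈ ln(R0)/T = ln(7.8233)/3.20516… = 0.64181… → 0.642

0.642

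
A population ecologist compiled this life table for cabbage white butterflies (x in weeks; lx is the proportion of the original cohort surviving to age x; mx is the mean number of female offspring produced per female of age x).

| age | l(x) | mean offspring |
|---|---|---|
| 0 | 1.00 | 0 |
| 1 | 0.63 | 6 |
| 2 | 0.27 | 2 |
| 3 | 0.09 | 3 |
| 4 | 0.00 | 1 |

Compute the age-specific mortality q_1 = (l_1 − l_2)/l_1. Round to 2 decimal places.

0.57

q_1 = (l_1 − l_2) / l_1 = (0.63 − 0.27) / 0.63
     = 0.36 / 0.63 = 0.571429… → 0.57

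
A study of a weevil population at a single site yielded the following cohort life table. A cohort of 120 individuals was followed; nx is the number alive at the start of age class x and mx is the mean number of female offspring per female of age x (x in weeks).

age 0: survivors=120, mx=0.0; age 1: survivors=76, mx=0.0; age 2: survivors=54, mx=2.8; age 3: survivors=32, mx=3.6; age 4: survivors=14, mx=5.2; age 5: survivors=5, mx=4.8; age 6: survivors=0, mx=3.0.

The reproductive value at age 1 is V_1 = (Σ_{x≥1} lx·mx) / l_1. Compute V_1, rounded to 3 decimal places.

lx = nx/n0 = nx/120: 1, 0.63333…, 0.45, 0.26667…, 0.11667…, 0.04167…, 0
lx·mx for x ≥ 1: 0, 1.26, 0.96…, 0.606667…, 0.2…, 0 → sum = 3.026667…
V_1 = 3.026667… / l_1 = 3.026667… / 0.633333… = 4.778947… → 4.779

4.779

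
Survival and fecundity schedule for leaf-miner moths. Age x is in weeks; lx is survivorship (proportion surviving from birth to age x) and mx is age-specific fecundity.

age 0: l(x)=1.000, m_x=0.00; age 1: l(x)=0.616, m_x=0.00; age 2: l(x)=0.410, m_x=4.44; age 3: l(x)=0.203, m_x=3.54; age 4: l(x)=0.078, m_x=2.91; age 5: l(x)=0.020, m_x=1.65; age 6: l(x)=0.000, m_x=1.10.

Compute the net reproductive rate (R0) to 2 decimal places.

2.80

lx·mx by age: 0, 0, 1.8204, 0.71862, 0.22698, 0.033, 0
R0 = Σ lx·mx = 2.799 → 2.80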